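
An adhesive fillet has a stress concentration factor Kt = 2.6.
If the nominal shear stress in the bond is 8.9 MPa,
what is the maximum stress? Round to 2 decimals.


Max stress = 8.9 * 2.6 = 23.14 MPa

23.14


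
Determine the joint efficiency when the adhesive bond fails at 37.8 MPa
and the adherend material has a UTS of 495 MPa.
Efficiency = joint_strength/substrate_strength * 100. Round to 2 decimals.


Joint efficiency = 37.8 / 495 * 100
= 7.64%

7.64


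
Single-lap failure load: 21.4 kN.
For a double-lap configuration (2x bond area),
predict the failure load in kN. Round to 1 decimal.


Failure load = 21.4 * 2 = 42.8 kN

42.8


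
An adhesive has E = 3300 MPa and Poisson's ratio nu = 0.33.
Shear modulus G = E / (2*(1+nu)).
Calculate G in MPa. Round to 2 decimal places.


G = 3300 / (2*(1+0.33))
= 3300 / 2.66
= 1240.60 MPa

1240.60


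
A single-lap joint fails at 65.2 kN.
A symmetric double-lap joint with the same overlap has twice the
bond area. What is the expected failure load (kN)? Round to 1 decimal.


Double-lap load = 2 * 65.2 = 130.4 kN

130.4


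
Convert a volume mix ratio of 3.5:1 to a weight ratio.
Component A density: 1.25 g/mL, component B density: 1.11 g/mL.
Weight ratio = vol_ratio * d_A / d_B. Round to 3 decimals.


= 3.5 * 1.25 / 1.11 = 3.941

3.941


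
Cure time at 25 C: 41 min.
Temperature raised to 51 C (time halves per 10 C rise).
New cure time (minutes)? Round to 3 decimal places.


Acceleration factor = 2^(26/10) = 6.0629
New time = 41 / 6.0629 = 6.762 min

6.762


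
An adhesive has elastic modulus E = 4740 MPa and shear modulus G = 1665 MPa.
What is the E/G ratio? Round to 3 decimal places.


E/G = 4740 / 1665 = 2.847

2.847


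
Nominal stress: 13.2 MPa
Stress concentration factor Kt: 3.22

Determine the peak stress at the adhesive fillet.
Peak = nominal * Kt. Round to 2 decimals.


Peak stress = 13.2 * 3.22
= 42.50 MPa

42.50


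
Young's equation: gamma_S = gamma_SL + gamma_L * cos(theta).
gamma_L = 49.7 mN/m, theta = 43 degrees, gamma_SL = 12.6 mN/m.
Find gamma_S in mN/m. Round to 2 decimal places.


cos(43 deg) = 0.731354
gamma_S = 12.6 + 49.7 * 0.731354
= 48.95 mN/m

48.95


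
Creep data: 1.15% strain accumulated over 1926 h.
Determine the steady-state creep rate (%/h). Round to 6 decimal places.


Rate = 1.15 / 1926 = 0.000597 %/h

0.000597


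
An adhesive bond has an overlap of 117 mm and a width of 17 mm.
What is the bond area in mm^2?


Bond area = overlap * width
= 117 * 17
= 1989 mm^2

1989


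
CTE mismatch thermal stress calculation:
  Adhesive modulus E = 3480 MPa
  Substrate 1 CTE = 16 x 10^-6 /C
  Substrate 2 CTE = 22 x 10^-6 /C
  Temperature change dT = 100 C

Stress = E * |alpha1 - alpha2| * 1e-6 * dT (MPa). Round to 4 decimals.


delta_alpha = |16 - 22| = 6 x 10^-6/C
Stress = 3480 * 6e-6 * 100
= 2.0880 MPa

2.0880


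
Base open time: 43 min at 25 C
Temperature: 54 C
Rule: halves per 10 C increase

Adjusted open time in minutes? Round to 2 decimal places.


Acceleration = 2^((54-25)/10) = 7.4643
Open time = 43 / 7.4643 = 5.76 min

5.76


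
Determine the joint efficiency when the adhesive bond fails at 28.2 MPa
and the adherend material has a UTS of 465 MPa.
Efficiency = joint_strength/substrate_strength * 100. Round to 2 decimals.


Joint efficiency = 28.2 / 465 * 100
= 6.06%

6.06


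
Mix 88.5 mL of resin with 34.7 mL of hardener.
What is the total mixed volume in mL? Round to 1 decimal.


Total = 88.5 + 34.7 = 123.2 mL

123.2


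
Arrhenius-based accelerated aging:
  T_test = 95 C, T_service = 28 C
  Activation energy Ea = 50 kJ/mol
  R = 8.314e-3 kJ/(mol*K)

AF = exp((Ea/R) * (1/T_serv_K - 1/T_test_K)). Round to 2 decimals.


T_test_K = 368.15, T_serv_K = 301.15
AF = exp((50/8.314e-3) * (1/301.15 - 1/368.15))
= 37.88

37.88


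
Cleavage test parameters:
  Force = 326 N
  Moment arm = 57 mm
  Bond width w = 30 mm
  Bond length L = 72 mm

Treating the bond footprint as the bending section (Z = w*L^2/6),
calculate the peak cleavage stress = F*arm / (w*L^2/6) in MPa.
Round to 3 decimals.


M = 326 * 57 = 18582 N*mm
Z = 30 * 72^2 / 6 = 155520 / 6 mm^3
sigma = M / Z = 6 * 18582 / 155520 = 111492 / 155520
= 0.717 MPa

0.717


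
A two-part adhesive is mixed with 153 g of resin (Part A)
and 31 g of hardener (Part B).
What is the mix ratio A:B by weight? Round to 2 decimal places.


Mix ratio = mass_A / mass_B
= 153 / 31
= 4.94

4.94


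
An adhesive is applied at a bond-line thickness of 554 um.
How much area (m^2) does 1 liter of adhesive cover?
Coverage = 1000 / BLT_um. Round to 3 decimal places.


Coverage = 1000 / 554 = 1.805 m^2

1.805


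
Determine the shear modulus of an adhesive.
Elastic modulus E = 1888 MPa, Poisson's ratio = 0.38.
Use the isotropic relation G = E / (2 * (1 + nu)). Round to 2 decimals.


G = 1888 / (2*(1+0.38)) = 1888 / 2.76
= 684.06 MPa

684.06


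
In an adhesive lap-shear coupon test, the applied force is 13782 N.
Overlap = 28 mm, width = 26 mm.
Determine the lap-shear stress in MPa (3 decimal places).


stress = F / (overlap * width)
= 13782 / (28 * 26)
= 18.931 MPa

18.931


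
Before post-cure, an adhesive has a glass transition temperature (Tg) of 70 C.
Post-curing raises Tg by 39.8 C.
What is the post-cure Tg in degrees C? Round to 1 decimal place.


Tg_post = Tg_base + delta_Tg
= 70 + 39.8
= 109.8 C

109.8


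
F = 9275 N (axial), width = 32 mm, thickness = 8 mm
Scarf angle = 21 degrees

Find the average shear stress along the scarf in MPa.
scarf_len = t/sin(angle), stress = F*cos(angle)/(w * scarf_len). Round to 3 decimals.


scarf_len = 8/sin(21 deg) = 22.3234
cos(21 deg) = 0.933580
stress = 9275*0.933580/(32*22.3234) = 12.121 MPa

12.121


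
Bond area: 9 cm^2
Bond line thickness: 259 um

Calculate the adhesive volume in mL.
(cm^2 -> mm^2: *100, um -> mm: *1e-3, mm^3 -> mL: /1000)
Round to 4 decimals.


V = 9*100 * 259*1e-3 / 1000
= 0.2331 mL

0.2331


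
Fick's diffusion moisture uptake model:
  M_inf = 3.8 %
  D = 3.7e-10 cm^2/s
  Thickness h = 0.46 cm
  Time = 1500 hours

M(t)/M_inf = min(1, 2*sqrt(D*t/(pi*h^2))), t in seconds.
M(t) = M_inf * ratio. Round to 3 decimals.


t_sec = 1500 * 3600 = 5400000
ratio = 2*sqrt(3.7e-10*5400000/(pi*0.46^2))
= min(1, 0.109647)
= 0.109647
M(t) = 3.8 * 0.109647 = 0.417 %

0.417


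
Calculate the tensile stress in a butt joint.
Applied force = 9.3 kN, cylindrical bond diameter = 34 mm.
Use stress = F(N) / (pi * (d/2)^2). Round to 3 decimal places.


A = pi * 17.0^2 = 907.9203 mm^2
sigma = 9300.0 / 907.9203 = 10.243 MPa

10.243


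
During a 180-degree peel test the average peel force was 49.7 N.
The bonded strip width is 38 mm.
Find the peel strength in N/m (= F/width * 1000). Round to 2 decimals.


Peel strength = F/width * 1000
= 49.7 / 38 * 1000
= 1307.89 N/m

1307.89


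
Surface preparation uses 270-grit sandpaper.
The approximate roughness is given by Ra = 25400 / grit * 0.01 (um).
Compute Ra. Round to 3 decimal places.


Ra = 25400 / 270 * 0.01
= 254 / 270
= 0.941 um

0.941


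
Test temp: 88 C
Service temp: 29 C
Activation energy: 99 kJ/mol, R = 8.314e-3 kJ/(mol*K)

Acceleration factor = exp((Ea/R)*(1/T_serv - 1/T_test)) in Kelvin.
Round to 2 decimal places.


AF = exp((99/0.008314)*(1/302.15 - 1/361.15))
= 625.30

625.30


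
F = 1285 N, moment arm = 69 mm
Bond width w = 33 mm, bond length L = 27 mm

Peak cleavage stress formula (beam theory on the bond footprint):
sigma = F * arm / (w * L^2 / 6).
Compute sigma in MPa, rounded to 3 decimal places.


sigma = (1285 * 69) / (33 * 729 / 6)
= 88665 * 6 / 24057
= 531990 / 24057
= 22.114 MPa

22.114


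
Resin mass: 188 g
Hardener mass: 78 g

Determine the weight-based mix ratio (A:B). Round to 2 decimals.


Ratio = 188 / 78 = 2.41

2.41


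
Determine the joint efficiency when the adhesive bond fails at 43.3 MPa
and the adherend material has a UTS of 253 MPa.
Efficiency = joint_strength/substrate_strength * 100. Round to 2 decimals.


Joint efficiency = 43.3 / 253 * 100
= 17.11%

17.11


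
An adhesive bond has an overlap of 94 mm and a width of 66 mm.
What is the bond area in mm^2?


Bond area = overlap * width
= 94 * 66
= 6204 mm^2

6204


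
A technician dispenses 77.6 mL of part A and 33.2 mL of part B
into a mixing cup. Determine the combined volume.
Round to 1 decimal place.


Combined volume = 77.6 + 33.2
= 110.8 mL

110.8


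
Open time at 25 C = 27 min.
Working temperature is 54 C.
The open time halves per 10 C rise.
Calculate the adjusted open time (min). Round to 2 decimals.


factor = 2^((54 - 25) / 10) = 7.4643
ot = 27 / 7.4643 = 3.62 min

3.62


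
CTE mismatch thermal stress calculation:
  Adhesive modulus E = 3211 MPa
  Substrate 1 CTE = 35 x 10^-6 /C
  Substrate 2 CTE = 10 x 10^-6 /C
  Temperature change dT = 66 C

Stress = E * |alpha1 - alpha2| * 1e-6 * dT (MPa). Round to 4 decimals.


delta_alpha = |35 - 10| = 25 x 10^-6/C
Stress = 3211 * 25e-6 * 66
= 5.2982 MPa

5.2982


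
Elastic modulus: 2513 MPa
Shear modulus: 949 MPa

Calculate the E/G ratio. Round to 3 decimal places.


E / G = 2513 / 949 = 2.648

2.648


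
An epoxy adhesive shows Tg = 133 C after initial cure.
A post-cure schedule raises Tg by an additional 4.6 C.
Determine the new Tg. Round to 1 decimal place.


New Tg = 133 + 4.6
= 137.6 C

137.6


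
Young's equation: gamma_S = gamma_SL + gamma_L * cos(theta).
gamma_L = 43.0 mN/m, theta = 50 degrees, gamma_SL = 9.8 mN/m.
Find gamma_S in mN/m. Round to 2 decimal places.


cos(50 deg) = 0.642788
gamma_S = 9.8 + 43.0 * 0.642788
= 37.44 mN/m

37.44


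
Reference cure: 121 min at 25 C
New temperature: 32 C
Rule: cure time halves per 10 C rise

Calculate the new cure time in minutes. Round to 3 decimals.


factor = 2^((32-25)/10) = 1.6245
t_new = 121 / 1.6245 = 74.484 min

74.484


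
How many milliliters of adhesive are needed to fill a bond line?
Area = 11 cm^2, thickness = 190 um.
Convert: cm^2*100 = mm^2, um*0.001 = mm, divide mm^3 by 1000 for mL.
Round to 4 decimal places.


= (11 * 100) * (190 * 0.001) / 1000
= 0.2090 mL

0.2090


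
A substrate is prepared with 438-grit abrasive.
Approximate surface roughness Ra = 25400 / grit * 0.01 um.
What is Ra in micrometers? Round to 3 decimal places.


Ra = 25400 / 438 * 0.01 = 0.580 um

0.580


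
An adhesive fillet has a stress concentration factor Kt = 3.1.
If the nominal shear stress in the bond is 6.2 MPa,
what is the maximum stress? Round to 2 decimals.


Max stress = 6.2 * 3.1 = 19.22 MPa

19.22


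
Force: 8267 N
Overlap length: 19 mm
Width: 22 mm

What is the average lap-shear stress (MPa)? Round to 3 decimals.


Average shear stress = F / (overlap * width)
= 8267 / (19 * 22)
= 19.778 MPa

19.778


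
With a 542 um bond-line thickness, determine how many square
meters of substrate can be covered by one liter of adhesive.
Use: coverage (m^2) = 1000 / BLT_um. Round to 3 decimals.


Coverage = 1000 / 542 = 1.845 m^2

1.845


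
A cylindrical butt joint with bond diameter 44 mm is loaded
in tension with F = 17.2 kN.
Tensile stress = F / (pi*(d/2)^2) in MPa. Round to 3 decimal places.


Area = pi * (44/2)^2 = 1520.5308 mm^2
Stress = 17.2*1000 / 1520.5308
= 11.312 MPa

11.312


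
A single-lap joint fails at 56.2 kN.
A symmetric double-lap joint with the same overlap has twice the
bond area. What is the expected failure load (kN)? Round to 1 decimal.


Double-lap load = 2 * 56.2 = 112.4 kN

112.4


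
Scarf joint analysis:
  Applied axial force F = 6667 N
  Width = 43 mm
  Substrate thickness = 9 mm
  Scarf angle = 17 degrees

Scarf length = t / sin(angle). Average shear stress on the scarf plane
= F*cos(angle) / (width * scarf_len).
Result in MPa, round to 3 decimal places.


Scarf length = 9 / sin(17 deg) = 30.7827 mm
cos(17 deg) = 0.956305
Shear = 6667 * 0.956305 / (43 * 30.7827)
= 4.817 MPa

4.817


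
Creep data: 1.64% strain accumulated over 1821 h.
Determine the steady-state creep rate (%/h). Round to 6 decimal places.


Rate = 1.64 / 1821 = 0.000901 %/h

0.000901


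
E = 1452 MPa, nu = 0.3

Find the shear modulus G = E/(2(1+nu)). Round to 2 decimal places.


G = 1452 / (2 * 1.30)
= 558.46 MPa

558.46


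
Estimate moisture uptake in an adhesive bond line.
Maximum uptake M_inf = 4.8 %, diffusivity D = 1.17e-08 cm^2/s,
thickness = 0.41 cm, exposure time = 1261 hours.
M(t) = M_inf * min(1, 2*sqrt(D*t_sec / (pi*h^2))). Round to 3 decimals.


Convert time: 1261 h = 4539600 s
ratio = min(1, 2*sqrt(1.17e-08*4539600/(pi*0.41^2)))
= 0.634268
M(t) = 4.8 * 0.634268 = 3.044%

3.044


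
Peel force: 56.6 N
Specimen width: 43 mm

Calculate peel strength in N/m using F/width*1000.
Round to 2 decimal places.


Peel strength = 56.6 / 43 * 1000 = 1316.28 N/m

1316.28


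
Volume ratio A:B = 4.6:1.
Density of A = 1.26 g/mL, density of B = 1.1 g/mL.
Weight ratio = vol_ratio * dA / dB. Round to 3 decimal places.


Wt ratio = 4.6 * 1.26 / 1.1
= 5.269

5.269


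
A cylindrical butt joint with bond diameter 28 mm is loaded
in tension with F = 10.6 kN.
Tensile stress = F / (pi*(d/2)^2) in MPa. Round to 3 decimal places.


Area = pi * (28/2)^2 = 615.7522 mm^2
Stress = 10.6*1000 / 615.7522
= 17.215 MPa

17.215


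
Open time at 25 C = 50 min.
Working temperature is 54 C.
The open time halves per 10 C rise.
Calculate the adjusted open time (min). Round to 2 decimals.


factor = 2^((54 - 25) / 10) = 7.4643
ot = 50 / 7.4643 = 6.70 min

6.70


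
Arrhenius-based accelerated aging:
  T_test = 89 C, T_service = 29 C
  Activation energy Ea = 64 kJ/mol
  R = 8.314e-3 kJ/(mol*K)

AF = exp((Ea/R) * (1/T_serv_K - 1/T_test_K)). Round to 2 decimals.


T_test_K = 362.15, T_serv_K = 302.15
AF = exp((64/8.314e-3) * (1/302.15 - 1/362.15))
= 68.10

68.10


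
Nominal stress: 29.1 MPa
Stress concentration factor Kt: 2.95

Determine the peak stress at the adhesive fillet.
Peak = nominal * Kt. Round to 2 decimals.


Peak stress = 29.1 * 2.95
= 85.85 MPa

85.85


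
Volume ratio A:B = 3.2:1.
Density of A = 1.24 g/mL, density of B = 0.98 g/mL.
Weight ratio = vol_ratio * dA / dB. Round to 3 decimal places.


Wt ratio = 3.2 * 1.24 / 0.98
= 4.049

4.049


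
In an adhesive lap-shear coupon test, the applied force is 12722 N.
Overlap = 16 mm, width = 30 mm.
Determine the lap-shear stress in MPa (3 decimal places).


stress = F / (overlap * width)
= 12722 / (16 * 30)
= 26.504 MPa

26.504


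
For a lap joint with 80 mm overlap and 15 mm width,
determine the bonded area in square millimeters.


Area = 80 * 15 = 1200 mm^2

1200


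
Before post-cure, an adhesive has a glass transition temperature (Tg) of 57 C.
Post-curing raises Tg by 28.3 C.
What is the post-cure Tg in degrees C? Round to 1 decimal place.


Tg_post = Tg_base + delta_Tg
= 57 + 28.3
= 85.3 C

85.3


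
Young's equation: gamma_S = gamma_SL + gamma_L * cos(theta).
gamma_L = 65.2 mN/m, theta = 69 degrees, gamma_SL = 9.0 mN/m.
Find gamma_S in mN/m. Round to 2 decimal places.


cos(69 deg) = 0.358368
gamma_S = 9.0 + 65.2 * 0.358368
= 32.37 mN/m

32.37


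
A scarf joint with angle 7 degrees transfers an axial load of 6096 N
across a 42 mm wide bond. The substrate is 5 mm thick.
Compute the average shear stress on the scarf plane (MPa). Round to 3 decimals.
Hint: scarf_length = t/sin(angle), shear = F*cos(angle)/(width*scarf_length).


scarf_length = 5 / sin(7 deg) = 41.0275 mm
cos(7 deg) = 0.992546
shear stress = 6096 * 0.992546 / (42 * 41.0275)
= 3.511 MPa

3.511


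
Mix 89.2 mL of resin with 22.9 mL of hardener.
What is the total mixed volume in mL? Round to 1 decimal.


Total = 89.2 + 22.9 = 112.1 mL

112.1


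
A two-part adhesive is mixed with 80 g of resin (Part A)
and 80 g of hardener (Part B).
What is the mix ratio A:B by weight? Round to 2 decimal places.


Mix ratio = mass_A / mass_B
= 80 / 80
= 1.00

1.00


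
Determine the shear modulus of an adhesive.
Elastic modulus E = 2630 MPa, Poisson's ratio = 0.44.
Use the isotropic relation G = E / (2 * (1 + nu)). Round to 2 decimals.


G = 2630 / (2*(1+0.44)) = 2630 / 2.88
= 913.19 MPa

913.19


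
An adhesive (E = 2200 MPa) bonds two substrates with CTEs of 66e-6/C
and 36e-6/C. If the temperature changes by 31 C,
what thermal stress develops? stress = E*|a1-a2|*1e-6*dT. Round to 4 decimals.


Stress = 2200 * |66 - 36| * 1e-6 * 31
= 2.0460 MPa

2.0460


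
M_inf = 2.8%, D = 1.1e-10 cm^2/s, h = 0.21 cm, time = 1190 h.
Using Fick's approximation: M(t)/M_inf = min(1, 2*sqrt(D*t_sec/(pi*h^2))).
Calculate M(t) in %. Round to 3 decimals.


t = 4284000 s
ratio = min(1, 2*sqrt(1.1e-10*4284000/(pi*0.0441)))
= 0.116643
M(t) = 2.8 * 0.116643 = 0.327%

0.327


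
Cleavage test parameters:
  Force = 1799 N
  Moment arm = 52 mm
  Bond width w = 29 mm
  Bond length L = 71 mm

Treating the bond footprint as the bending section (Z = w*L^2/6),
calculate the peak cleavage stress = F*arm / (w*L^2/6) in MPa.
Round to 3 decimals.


M = 1799 * 52 = 93548 N*mm
Z = 29 * 71^2 / 6 = 146189 / 6 mm^3
sigma = M / Z = 6 * 93548 / 146189 = 561288 / 146189
= 3.839 MPa

3.839


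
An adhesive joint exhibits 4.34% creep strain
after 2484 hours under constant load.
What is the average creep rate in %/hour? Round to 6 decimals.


Creep rate = strain / time
= 4.34 / 2484
= 0.001747 %/h

0.001747


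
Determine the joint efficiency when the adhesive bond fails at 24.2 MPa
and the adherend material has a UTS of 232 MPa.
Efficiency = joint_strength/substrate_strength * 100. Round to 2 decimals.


Joint efficiency = 24.2 / 232 * 100
= 10.43%

10.43


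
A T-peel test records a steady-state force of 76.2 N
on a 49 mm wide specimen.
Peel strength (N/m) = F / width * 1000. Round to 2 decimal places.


Peel strength = 76.2 / 49 * 1000
= 1555.10 N/m

1555.10


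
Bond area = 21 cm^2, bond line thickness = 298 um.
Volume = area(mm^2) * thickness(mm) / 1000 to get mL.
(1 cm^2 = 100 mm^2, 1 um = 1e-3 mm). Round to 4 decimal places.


area_mm2 = 21 * 100 = 2100
blt_mm = 298 * 1e-3 = 0.298
vol_mm3 = 2100 * 0.298 = 625.8
vol_mL = 625.8 / 1000 = 0.6258 mL

0.6258


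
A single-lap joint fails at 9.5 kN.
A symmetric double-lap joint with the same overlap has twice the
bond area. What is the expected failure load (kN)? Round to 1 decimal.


Double-lap load = 2 * 9.5 = 19.0 kN

19.0


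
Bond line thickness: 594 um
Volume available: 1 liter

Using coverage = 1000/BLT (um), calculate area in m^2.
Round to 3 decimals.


1 L = 1e6 mm^3, thickness = 594 um = 0.594 mm
Area = 1e6 / 0.594 mm^2 = (1e6 / 0.594) / 1e6 m^2 = 1000 / 594 m^2
= 1.684 m^2

1.684


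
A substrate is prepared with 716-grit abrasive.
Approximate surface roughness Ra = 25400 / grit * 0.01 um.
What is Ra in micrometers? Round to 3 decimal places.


Ra = 25400 / 716 * 0.01 = 0.355 um

0.355


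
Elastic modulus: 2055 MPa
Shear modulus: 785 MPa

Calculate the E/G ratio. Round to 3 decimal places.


E / G = 2055 / 785 = 2.618

2.618


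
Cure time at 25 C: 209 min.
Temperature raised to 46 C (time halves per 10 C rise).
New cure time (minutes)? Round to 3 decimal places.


Acceleration factor = 2^(21/10) = 4.2871
New time = 209 / 4.2871 = 48.751 min

48.751


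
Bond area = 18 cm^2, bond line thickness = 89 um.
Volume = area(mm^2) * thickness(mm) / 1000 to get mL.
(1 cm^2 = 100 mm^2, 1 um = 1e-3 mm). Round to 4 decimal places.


area_mm2 = 18 * 100 = 1800
blt_mm = 89 * 1e-3 = 0.089
vol_mm3 = 1800 * 0.089 = 160.2
vol_mL = 160.2 / 1000 = 0.1602 mL

0.1602


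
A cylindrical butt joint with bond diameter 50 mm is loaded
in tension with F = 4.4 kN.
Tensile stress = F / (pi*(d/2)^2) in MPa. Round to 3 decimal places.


Area = pi * (50/2)^2 = 1963.4954 mm^2
Stress = 4.4*1000 / 1963.4954
= 2.241 MPa

2.241


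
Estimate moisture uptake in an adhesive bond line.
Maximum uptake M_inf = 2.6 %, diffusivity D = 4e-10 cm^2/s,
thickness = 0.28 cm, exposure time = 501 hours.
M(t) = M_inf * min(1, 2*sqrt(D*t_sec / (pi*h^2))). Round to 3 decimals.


Convert time: 501 h = 1803600 s
ratio = min(1, 2*sqrt(4e-10*1803600/(pi*0.28^2)))
= 0.108242
M(t) = 2.6 * 0.108242 = 0.281%

0.281


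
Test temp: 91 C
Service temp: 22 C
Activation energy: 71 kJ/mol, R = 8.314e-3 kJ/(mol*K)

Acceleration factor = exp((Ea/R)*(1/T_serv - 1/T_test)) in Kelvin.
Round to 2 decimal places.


AF = exp((71/0.008314)*(1/295.15 - 1/364.15))
= 240.43

240.43


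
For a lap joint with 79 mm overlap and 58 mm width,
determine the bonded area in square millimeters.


Area = 79 * 58 = 4582 mm^2

4582


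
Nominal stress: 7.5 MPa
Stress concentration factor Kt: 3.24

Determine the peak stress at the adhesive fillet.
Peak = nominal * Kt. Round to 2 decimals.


Peak stress = 7.5 * 3.24
= 24.30 MPa

24.30


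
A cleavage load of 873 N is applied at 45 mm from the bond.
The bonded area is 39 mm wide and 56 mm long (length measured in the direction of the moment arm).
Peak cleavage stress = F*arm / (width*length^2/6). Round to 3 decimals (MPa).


Moment = 873 * 45 = 39285 N*mm
Section modulus = 39 * 3136 / 6 = 122304 / 6 mm^3
Stress = 39285 / (122304 / 6) = 235710 / 122304
= 1.927 MPa

1.927


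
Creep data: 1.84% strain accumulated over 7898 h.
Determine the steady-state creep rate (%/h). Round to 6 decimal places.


Rate = 1.84 / 7898 = 0.000233 %/h

0.000233


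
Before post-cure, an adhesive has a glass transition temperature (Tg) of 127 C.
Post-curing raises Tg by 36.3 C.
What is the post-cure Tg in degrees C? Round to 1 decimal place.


Tg_post = Tg_base + delta_Tg
= 127 + 36.3
= 163.3 C

163.3


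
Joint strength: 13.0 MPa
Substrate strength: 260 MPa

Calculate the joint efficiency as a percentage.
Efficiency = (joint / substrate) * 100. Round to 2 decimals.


Efficiency = (13.0 / 260) * 100 = 5.00%

5.00


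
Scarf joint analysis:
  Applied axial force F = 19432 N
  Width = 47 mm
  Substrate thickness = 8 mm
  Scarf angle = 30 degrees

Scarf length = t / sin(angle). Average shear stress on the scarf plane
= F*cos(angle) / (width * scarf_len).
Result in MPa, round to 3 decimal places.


Scarf length = 8 / sin(30 deg) = 16.0000 mm
cos(30 deg) = 0.866025
Shear = 19432 * 0.866025 / (47 * 16.0000)
= 22.378 MPa

22.378


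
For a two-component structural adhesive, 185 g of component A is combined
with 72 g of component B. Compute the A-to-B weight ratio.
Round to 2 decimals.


Weight ratio A:B = 185 / 72
= 2.57

2.57


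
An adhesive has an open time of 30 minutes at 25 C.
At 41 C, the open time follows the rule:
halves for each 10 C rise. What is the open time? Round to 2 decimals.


Factor = 2^((41-25)/10) = 3.0314
Open time = 30 / 3.0314 = 9.90 min

9.90


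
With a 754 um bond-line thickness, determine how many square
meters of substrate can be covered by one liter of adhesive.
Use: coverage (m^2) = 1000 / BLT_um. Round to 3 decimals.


Coverage = 1000 / 754 = 1.326 m^2

1.326


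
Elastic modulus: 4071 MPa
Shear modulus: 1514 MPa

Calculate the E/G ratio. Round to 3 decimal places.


E / G = 4071 / 1514 = 2.689

2.689


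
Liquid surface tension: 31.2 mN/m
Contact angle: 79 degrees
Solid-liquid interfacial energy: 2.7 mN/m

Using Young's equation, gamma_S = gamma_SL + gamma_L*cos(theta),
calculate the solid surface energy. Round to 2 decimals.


gamma_S = 2.7 + 31.2 * cos(79)
= 8.65 mN/m

8.65


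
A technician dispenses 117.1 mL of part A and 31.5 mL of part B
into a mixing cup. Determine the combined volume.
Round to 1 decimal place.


Combined volume = 117.1 + 31.5
= 148.6 mL

148.6


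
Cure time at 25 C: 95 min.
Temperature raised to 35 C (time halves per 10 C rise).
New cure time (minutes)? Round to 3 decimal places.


Acceleration factor = 2^(10/10) = 2.0000
New time = 95 / 2.0000 = 47.500 min

47.500


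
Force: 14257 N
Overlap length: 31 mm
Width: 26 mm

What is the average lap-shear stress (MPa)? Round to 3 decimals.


Average shear stress = F / (overlap * width)
= 14257 / (31 * 26)
= 17.689 MPa

17.689


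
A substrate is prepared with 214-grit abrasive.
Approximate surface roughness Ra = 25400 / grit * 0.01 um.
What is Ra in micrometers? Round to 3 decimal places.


Ra = 25400 / 214 * 0.01 = 1.187 um

1.187


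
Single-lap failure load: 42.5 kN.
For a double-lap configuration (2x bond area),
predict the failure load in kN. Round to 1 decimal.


Failure load = 42.5 * 2 = 85.0 kN

85.0


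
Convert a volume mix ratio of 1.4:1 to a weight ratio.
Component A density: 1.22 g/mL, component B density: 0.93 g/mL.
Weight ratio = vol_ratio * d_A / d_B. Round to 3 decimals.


= 1.4 * 1.22 / 0.93 = 1.837

1.837


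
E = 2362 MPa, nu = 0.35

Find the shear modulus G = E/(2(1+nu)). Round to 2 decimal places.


G = 2362 / (2 * 1.35)
= 874.81 MPa

874.81


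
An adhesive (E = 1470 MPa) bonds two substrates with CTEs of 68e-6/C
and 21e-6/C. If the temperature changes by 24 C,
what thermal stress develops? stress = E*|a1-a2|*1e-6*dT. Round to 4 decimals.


Stress = 1470 * |68 - 21| * 1e-6 * 24
= 1.6582 MPa

1.6582


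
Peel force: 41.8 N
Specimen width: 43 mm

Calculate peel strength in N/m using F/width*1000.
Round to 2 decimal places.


Peel strength = 41.8 / 43 * 1000 = 972.09 N/m

972.09


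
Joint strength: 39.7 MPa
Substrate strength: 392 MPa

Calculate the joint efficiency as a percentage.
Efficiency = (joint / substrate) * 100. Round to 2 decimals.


Efficiency = (39.7 / 392) * 100 = 10.13%

10.13


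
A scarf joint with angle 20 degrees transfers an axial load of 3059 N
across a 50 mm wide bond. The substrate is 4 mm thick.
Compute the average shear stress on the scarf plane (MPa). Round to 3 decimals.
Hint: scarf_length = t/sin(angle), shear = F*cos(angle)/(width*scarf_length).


scarf_length = 4 / sin(20 deg) = 11.6952 mm
cos(20 deg) = 0.939693
shear stress = 3059 * 0.939693 / (50 * 11.6952)
= 4.916 MPa

4.916


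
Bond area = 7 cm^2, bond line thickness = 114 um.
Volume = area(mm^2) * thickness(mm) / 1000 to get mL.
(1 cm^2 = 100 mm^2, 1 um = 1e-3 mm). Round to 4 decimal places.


area_mm2 = 7 * 100 = 700
blt_mm = 114 * 1e-3 = 0.114
vol_mm3 = 700 * 0.114 = 79.8
vol_mL = 79.8 / 1000 = 0.0798 mL

0.0798


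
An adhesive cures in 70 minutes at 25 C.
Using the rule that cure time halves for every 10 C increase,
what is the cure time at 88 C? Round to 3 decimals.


Factor = 2^((88 - 25) / 10) = 78.7932
Cure time = 70 / 78.7932
= 0.888 minutes

0.888


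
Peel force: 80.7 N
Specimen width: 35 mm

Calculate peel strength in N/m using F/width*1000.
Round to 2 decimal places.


Peel strength = 80.7 / 35 * 1000 = 2305.71 N/m

2305.71


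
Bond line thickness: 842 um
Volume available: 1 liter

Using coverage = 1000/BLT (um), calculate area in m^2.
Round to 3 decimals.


1 L = 1e6 mm^3, thickness = 842 um = 0.842 mm
Area = 1e6 / 0.842 mm^2 = (1e6 / 0.842) / 1e6 m^2 = 1000 / 842 m^2
= 1.188 m^2

1.188


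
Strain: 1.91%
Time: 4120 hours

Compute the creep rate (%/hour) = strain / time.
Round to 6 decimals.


Creep rate = 1.91 / 4120
= 0.000464 %/h

0.000464


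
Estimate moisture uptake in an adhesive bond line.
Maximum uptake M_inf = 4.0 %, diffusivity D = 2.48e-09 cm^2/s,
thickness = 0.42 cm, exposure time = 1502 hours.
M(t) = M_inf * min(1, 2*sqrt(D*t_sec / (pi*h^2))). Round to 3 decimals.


Convert time: 1502 h = 5407200 s
ratio = min(1, 2*sqrt(2.48e-09*5407200/(pi*0.42^2)))
= 0.311113
M(t) = 4.0 * 0.311113 = 1.244%

1.244


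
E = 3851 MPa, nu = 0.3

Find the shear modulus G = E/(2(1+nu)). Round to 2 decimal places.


G = 3851 / (2 * 1.30)
= 1481.15 MPa

1481.15


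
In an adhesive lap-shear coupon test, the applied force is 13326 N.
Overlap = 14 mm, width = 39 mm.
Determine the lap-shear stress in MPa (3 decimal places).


stress = F / (overlap * width)
= 13326 / (14 * 39)
= 24.407 MPa

24.407


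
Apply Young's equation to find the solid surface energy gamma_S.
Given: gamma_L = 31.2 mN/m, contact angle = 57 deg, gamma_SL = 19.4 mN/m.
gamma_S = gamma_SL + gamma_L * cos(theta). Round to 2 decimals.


theta_rad = 57 * pi/180 = 0.994838
gamma_S = 19.4 + 31.2 * cos(0.994838)
= 36.39 mN/m

36.39


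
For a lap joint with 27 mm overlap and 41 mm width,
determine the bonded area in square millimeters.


Area = 27 * 41 = 1107 mm^2

1107


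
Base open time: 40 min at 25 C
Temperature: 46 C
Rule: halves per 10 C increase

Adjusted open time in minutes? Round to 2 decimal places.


Acceleration = 2^((46-25)/10) = 4.2871
Open time = 40 / 4.2871 = 9.33 min

9.33


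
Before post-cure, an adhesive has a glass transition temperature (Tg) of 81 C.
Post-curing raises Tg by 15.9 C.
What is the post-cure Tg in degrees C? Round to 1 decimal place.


Tg_post = Tg_base + delta_Tg
= 81 + 15.9
= 96.9 C

96.9


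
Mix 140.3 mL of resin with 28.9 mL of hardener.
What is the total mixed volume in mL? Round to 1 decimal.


Total = 140.3 + 28.9 = 169.2 mL

169.2


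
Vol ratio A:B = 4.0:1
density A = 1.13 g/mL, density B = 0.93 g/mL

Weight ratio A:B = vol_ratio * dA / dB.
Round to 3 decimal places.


Weight ratio = 4.0 * 1.13 / 0.93
= 4.860

4.860


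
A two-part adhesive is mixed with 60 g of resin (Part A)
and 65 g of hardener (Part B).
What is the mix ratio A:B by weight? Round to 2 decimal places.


Mix ratio = mass_A / mass_B
= 60 / 65
= 0.92

0.92


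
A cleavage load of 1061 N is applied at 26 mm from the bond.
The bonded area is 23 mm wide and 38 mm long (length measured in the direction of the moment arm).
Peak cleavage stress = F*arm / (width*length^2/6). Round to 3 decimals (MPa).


Moment = 1061 * 26 = 27586 N*mm
Section modulus = 23 * 1444 / 6 = 33212 / 6 mm^3
Stress = 27586 / (33212 / 6) = 165516 / 33212
= 4.984 MPa

4.984


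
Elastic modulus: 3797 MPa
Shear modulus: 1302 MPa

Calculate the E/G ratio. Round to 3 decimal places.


E / G = 3797 / 1302 = 2.916

2.916


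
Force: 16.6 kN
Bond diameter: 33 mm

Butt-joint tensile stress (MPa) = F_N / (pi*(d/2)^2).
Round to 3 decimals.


F_N = 16.6 * 1000 = 16600.0 N
A = pi*(16.5)^2 = 855.2986 mm^2
stress = 16600.0 / 855.2986 = 19.408 MPa

19.408


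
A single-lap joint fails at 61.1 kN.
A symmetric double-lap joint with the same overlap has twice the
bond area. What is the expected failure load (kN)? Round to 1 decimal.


Double-lap load = 2 * 61.1 = 122.2 kN

122.2


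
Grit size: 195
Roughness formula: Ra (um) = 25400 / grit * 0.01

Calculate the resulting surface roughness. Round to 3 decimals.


Ra = 25400 / 195 * 0.01
= 1.303 um

1.303


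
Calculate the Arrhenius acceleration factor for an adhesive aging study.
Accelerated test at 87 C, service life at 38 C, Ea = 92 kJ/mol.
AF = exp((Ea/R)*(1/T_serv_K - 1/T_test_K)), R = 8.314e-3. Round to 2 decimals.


T_test = 360.15 K, T_serv = 311.15 K
Ea/R = 92 / 0.008314 = 11065.67
AF = exp(11065.67 * (1/311.15 - 1/360.15))
= 126.29

126.29


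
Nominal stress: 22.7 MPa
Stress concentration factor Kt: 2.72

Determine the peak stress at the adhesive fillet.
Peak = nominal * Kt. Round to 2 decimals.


Peak stress = 22.7 * 2.72
= 61.74 MPa

61.74


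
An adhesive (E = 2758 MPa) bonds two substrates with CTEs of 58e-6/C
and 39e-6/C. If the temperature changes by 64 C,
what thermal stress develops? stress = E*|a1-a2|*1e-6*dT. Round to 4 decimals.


Stress = 2758 * |58 - 39| * 1e-6 * 64
= 3.3537 MPa

3.3537


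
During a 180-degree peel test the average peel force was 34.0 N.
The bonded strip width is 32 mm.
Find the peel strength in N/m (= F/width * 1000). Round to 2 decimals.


Peel strength = F/width * 1000
= 34.0 / 32 * 1000
= 1062.50 N/m

1062.50


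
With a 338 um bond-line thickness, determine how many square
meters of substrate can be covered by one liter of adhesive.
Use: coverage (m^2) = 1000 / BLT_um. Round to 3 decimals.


Coverage = 1000 / 338 = 2.959 m^2

2.959


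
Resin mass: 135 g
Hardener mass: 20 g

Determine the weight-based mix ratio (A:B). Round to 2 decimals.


Ratio = 135 / 20 = 6.75

6.75


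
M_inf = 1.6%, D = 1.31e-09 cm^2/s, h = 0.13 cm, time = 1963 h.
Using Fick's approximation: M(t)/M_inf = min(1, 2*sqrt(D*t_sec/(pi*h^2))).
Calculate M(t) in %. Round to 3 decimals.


t = 7066800 s
ratio = min(1, 2*sqrt(1.31e-09*7066800/(pi*0.0169)))
= 0.835139
M(t) = 1.6 * 0.835139 = 1.336%

1.336


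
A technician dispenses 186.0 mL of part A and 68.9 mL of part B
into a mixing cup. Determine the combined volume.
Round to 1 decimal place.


Combined volume = 186.0 + 68.9
= 254.9 mL

254.9


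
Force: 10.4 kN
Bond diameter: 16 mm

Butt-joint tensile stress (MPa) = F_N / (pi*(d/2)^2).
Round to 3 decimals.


F_N = 10.4 * 1000 = 10400.0 N
A = pi*(8.0)^2 = 201.0619 mm^2
stress = 10400.0 / 201.0619 = 51.725 MPa

51.725


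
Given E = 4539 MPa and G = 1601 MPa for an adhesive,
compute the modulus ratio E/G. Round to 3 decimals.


E/G ratio = 4539 / 1601 = 2.835

2.835


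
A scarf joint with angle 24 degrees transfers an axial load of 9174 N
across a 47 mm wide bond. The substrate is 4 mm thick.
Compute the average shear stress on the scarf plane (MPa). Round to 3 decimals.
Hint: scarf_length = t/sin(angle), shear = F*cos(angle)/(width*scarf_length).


scarf_length = 4 / sin(24 deg) = 9.8344 mm
cos(24 deg) = 0.913545
shear stress = 9174 * 0.913545 / (47 * 9.8344)
= 18.132 MPa

18.132


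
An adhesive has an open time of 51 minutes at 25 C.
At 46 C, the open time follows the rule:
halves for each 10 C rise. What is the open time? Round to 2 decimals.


Factor = 2^((46-25)/10) = 4.2871
Open time = 51 / 4.2871 = 11.90 min

11.90


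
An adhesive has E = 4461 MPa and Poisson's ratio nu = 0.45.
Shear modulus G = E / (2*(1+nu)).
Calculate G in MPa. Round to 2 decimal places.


G = 4461 / (2*(1+0.45))
= 4461 / 2.90
= 1538.28 MPa

1538.28


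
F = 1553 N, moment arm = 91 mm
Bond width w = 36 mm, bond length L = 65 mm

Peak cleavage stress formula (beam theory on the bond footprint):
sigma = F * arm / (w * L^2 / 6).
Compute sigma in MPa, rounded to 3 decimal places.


sigma = (1553 * 91) / (36 * 4225 / 6)
= 141323 * 6 / 152100
= 847938 / 152100
= 5.575 MPa

5.575


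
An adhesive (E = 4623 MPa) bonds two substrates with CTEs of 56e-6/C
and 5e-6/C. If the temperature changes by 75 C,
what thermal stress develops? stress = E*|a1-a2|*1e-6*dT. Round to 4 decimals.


Stress = 4623 * |56 - 5| * 1e-6 * 75
= 17.6830 MPa

17.6830


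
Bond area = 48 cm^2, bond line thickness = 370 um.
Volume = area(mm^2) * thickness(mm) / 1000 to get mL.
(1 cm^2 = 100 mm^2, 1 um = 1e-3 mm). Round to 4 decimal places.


area_mm2 = 48 * 100 = 4800
blt_mm = 370 * 1e-3 = 0.37
vol_mm3 = 4800 * 0.37 = 1776.0
vol_mL = 1776.0 / 1000 = 1.7760 mL

1.7760


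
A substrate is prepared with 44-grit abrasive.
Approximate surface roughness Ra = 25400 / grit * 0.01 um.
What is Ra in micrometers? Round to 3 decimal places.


Ra = 25400 / 44 * 0.01 = 5.773 um

5.773


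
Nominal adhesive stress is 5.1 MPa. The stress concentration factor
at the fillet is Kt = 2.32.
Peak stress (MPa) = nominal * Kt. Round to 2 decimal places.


Peak = 5.1 * 2.32 = 11.83 MPa

11.83


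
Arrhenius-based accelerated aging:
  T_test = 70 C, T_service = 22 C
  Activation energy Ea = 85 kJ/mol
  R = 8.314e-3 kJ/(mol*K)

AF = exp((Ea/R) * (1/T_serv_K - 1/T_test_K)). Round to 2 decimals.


T_test_K = 343.15, T_serv_K = 295.15
AF = exp((85/8.314e-3) * (1/295.15 - 1/343.15))
= 127.15

127.15


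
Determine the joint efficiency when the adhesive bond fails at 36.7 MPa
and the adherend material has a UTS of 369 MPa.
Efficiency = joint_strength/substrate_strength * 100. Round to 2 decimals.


Joint efficiency = 36.7 / 369 * 100
= 9.95%

9.95


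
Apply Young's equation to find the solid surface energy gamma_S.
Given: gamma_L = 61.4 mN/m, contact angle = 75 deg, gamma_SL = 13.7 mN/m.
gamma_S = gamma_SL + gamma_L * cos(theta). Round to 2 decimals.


theta_rad = 75 * pi/180 = 1.308997
gamma_S = 13.7 + 61.4 * cos(1.308997)
= 29.59 mN/m

29.59


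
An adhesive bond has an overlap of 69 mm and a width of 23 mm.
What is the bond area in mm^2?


Bond area = overlap * width
= 69 * 23
= 1587 mm^2

1587


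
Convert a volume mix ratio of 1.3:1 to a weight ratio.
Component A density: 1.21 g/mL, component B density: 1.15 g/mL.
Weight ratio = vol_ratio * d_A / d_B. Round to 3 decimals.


= 1.3 * 1.21 / 1.15 = 1.368

1.368


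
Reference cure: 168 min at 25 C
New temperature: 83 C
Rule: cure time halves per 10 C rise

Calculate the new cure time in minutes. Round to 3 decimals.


factor = 2^((83-25)/10) = 55.7152
t_new = 168 / 55.7152 = 3.015 min

3.015


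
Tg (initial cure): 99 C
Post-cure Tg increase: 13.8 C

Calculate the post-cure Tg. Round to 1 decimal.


Post-cure Tg = 99 + 13.8 = 112.8 C

112.8


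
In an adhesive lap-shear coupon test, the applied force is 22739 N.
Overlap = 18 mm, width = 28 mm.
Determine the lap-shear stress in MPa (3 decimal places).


stress = F / (overlap * width)
= 22739 / (18 * 28)
= 45.117 MPa

45.117


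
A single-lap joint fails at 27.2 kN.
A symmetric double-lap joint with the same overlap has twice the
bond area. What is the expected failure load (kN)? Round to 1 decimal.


Double-lap load = 2 * 27.2 = 54.4 kN

54.4


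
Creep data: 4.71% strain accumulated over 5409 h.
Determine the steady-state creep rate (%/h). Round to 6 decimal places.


Rate = 4.71 / 5409 = 0.000871 %/h

0.000871


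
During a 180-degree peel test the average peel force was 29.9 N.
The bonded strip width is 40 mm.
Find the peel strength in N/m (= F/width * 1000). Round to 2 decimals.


Peel strength = F/width * 1000
= 29.9 / 40 * 1000
= 747.50 N/m

747.50


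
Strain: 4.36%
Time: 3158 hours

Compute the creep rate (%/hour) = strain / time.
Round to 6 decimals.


Creep rate = 4.36 / 3158
= 0.001381 %/h

0.001381


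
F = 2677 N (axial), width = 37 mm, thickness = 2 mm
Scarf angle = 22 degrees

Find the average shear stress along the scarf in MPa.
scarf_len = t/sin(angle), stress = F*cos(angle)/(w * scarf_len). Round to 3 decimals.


scarf_len = 2/sin(22 deg) = 5.3389
cos(22 deg) = 0.927184
stress = 2677*0.927184/(37*5.3389) = 12.565 MPa

12.565


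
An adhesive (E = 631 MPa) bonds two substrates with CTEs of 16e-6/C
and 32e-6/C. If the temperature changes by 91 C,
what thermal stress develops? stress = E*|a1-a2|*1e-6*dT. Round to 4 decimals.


Stress = 631 * |16 - 32| * 1e-6 * 91
= 0.9187 MPa

0.9187


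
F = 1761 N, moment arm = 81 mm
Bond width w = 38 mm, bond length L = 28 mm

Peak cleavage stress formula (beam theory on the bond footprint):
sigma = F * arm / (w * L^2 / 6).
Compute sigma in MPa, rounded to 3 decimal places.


sigma = (1761 * 81) / (38 * 784 / 6)
= 142641 * 6 / 29792
= 855846 / 29792
= 28.727 MPa

28.727


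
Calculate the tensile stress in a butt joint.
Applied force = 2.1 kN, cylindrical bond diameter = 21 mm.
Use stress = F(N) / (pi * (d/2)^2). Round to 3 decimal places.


A = pi * 10.5^2 = 346.3606 mm^2
sigma = 2100.0 / 346.3606 = 6.063 MPa

6.063


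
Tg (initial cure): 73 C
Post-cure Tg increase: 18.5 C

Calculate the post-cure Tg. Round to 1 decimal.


Post-cure Tg = 73 + 18.5 = 91.5 C

91.5


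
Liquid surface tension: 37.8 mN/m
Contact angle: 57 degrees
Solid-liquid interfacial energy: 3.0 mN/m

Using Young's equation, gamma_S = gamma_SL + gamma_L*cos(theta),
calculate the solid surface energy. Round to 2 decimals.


gamma_S = 3.0 + 37.8 * cos(57)
= 23.59 mN/m

23.59


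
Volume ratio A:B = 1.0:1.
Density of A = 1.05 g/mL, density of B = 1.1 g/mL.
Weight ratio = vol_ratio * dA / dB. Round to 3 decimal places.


Wt ratio = 1.0 * 1.05 / 1.1
= 0.955

0.955
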